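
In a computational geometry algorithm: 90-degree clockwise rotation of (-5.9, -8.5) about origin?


90° CW: (x,y) -> (y, -x)
(-5.9,-8.5) -> (-8.5, 5.9)

(-8.5, 5.9)


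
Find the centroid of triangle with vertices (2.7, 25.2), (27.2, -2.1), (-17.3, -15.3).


Centroid = ((x_A+x_B+x_C)/3, (y_A+y_B+y_C)/3)
= ((2.7+27.2+(-17.3))/3, (25.2+(-2.1)+(-15.3))/3)
= (4.2, 2.6)

(4.2, 2.6)


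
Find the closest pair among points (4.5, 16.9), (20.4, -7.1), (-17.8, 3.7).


d(P0,P1) = 28.7891, d(P0,P2) = 25.9139, d(P1,P2) = 39.6974
Closest: P0 and P2

Closest pair: (4.5, 16.9) and (-17.8, 3.7), distance = 25.9139


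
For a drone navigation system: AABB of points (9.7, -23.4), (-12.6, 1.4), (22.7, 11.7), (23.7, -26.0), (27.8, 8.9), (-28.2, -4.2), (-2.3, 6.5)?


x range: [-28.2, 27.8]
y range: [-26, 11.7]
Bounding box: (-28.2,-26) to (27.8,11.7)

(-28.2,-26) to (27.8,11.7)


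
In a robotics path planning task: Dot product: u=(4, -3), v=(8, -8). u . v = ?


u . v = u_x*v_x + u_y*v_y = 4*8 + (-3)*(-8)
= 32 + 24 = 56

56


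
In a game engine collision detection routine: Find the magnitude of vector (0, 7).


|u| = sqrt(0^2 + 7^2) = sqrt(49) = 7

7


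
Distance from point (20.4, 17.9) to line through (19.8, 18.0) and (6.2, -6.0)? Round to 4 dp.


|cross product| = 15.76
|line direction| = sqrt(760.96) = 27.5855
Distance = 15.76/sqrt(760.96) = 0.5713

0.5713


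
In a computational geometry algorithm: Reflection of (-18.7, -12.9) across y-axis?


Reflection over y-axis: (x,y) -> (-x,y)
(-18.7, -12.9) -> (18.7, -12.9)

(18.7, -12.9)


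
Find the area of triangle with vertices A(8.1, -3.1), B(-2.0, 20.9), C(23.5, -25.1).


Area = |x_A(y_B-y_C) + x_B(y_C-y_A) + x_C(y_A-y_B)|/2
= |372.6 + 44 + (-564)|/2
= 147.4/2 = 73.7

73.7


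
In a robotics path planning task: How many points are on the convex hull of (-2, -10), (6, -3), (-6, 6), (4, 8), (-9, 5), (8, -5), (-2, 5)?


Convex hull vertices (CCW): (-9, 5), (-2, -10), (8, -5), (4, 8), (-6, 6)
Count = 5

5


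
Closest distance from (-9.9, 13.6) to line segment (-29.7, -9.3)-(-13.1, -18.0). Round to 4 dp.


Project P onto AB: t = 0.3685 (clamped to [0,1])
Closest point on segment: (-23.5822, -12.5063)
Distance: 29.4744

29.4744


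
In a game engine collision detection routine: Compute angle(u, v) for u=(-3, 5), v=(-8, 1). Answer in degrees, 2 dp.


u.v = 29, |u| = sqrt(34) = 5.831, |v| = sqrt(65) = 8.0623
cos(theta) = u.v/(|u||v|) = 29/sqrt(2210) = 0.616882
theta = acos(0.616882) = 51.91 degrees

51.91 degrees


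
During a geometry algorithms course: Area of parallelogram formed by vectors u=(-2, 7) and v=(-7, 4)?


|u x v| = |(-2)*4 - 7*(-7)|
= |(-8) - (-49)| = 41

41


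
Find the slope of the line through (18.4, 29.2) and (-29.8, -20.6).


slope = (y2-y1)/(x2-x1) = ((-20.6)-29.2)/((-29.8)-18.4) = (-49.8)/(-48.2) = 1.0332

1.0332


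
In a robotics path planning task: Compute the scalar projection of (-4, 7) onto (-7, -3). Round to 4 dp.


u.v = 7, |v| = sqrt(58) = 7.6158
Scalar projection = u.v / |v| = 7 / sqrt(58) = 0.9191

0.9191


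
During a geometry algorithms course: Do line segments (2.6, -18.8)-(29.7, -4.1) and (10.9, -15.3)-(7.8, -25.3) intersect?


Cross products: d1=-72.15, d2=153.28, d3=-27.16, d4=-252.59
d1*d2 < 0 and d3*d4 < 0? no

No, they don't intersect


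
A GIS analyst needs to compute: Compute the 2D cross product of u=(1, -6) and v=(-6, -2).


u x v = u_x*v_y - u_y*v_x = 1*(-2) - (-6)*(-6)
= (-2) - 36 = -38

-38


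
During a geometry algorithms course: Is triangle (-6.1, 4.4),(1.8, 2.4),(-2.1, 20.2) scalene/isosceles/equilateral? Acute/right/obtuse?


Side lengths squared: AB^2=66.41, BC^2=332.05, CA^2=265.64
Sorted: [66.41, 265.64, 332.05]
By sides: Scalene, By angles: Right

Scalene, Right


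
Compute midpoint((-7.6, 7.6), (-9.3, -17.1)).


M = (((-7.6)+(-9.3))/2, (7.6+(-17.1))/2)
= (-8.45, -4.75)

(-8.45, -4.75)


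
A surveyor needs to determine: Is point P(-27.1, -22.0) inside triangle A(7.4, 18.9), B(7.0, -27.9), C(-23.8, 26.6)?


Cross products: AB x AP = -1598.24, BC x BP = 1676.73, CA x CP = -1541.73
All same sign? no

No, outside


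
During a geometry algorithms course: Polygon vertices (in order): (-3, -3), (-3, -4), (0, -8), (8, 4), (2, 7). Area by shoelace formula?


Shoelace sum: ((-3)*(-4) - (-3)*(-3)) + ((-3)*(-8) - 0*(-4)) + (0*4 - 8*(-8)) + (8*7 - 2*4) + (2*(-3) - (-3)*7)
= 154
Area = |154|/2 = 77

77


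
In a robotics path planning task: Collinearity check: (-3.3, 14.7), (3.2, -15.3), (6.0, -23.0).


Cross product: (3.2-(-3.3))*((-23)-14.7) - ((-15.3)-14.7)*(6-(-3.3))
= 33.95

No, not collinear


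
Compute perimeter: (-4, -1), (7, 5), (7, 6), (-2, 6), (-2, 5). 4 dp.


Sides: (-4, -1)->(7, 5): sqrt(157) = 12.529964, (7, 5)->(7, 6): sqrt(1) = 1, (7, 6)->(-2, 6): sqrt(81) = 9, (-2, 6)->(-2, 5): sqrt(1) = 1, (-2, 5)->(-4, -1): sqrt(40) = 6.324555
Sum = 29.854519
Perimeter = 29.8545

29.8545


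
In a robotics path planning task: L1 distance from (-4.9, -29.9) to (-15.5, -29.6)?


|(-4.9)-(-15.5)| + |(-29.9)-(-29.6)| = 10.6 + 0.3 = 10.9

10.9


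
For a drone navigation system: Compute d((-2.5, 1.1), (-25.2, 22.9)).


dx=-22.7, dy=21.8
d^2 = (-22.7)^2 + 21.8^2 = 990.53
d = sqrt(990.53) = 31.4727

31.4727


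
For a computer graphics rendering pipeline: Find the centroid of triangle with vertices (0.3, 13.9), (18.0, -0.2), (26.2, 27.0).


Centroid = ((x_A+x_B+x_C)/3, (y_A+y_B+y_C)/3)
= ((0.3+18+26.2)/3, (13.9+(-0.2)+27)/3)
= (14.8333, 13.5667)

(14.8333, 13.5667)


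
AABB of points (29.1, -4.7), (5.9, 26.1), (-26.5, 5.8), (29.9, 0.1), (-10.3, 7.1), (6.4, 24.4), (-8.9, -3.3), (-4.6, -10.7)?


x range: [-26.5, 29.9]
y range: [-10.7, 26.1]
Bounding box: (-26.5,-10.7) to (29.9,26.1)

(-26.5,-10.7) to (29.9,26.1)


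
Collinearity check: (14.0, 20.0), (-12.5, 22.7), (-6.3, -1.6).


Cross product: ((-12.5)-14)*((-1.6)-20) - (22.7-20)*((-6.3)-14)
= 627.21

No, not collinear


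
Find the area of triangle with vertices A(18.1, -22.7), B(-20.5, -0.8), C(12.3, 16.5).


Area = |x_A(y_B-y_C) + x_B(y_C-y_A) + x_C(y_A-y_B)|/2
= |(-313.13) + (-803.6) + (-269.37)|/2
= 1386.1/2 = 693.05

693.05


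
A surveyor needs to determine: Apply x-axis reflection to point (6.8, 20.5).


Reflection over x-axis: (x,y) -> (x,-y)
(6.8, 20.5) -> (6.8, -20.5)

(6.8, -20.5)


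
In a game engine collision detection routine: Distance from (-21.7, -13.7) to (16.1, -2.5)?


dx=37.8, dy=11.2
d^2 = 37.8^2 + 11.2^2 = 1554.28
d = sqrt(1554.28) = 39.4244

39.4244


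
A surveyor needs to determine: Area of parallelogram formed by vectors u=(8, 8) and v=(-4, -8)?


|u x v| = |8*(-8) - 8*(-4)|
= |(-64) - (-32)| = 32

32


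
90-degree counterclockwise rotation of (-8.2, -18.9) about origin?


90° CCW: (x,y) -> (-y, x)
(-8.2,-18.9) -> (18.9, -8.2)

(18.9, -8.2)


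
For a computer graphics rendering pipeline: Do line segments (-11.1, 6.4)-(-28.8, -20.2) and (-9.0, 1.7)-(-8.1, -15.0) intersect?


Cross products: d1=-30.84, d2=-350.37, d3=139.05, d4=458.58
d1*d2 < 0 and d3*d4 < 0? no

No, they don't intersect


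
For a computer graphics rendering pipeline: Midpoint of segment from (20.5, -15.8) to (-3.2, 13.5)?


M = ((20.5+(-3.2))/2, ((-15.8)+13.5)/2)
= (8.65, -1.15)

(8.65, -1.15)


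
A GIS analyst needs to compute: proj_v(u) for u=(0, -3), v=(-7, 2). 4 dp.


u.v = -6, |v| = sqrt(53) = 7.2801
Scalar projection = u.v / |v| = -6 / sqrt(53) = -0.8242

-0.8242


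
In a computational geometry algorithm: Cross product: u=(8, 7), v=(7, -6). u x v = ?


u x v = u_x*v_y - u_y*v_x = 8*(-6) - 7*7
= (-48) - 49 = -97

-97


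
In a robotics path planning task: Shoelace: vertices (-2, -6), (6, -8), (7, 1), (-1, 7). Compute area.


Shoelace sum: ((-2)*(-8) - 6*(-6)) + (6*1 - 7*(-8)) + (7*7 - (-1)*1) + ((-1)*(-6) - (-2)*7)
= 184
Area = |184|/2 = 92

92


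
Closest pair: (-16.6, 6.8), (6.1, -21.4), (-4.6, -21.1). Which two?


d(P0,P1) = 36.2012, d(P0,P2) = 30.3712, d(P1,P2) = 10.7042
Closest: P1 and P2

Closest pair: (6.1, -21.4) and (-4.6, -21.1), distance = 10.7042


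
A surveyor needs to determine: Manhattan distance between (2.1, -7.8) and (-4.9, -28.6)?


|2.1-(-4.9)| + |(-7.8)-(-28.6)| = 7 + 20.8 = 27.8

27.8


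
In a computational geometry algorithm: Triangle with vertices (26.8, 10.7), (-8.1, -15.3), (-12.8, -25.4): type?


Side lengths squared: AB^2=1894.01, BC^2=124.1, CA^2=2871.37
Sorted: [124.1, 1894.01, 2871.37]
By sides: Scalene, By angles: Obtuse

Scalene, Obtuse


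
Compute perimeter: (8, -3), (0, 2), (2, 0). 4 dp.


Sides: (8, -3)->(0, 2): sqrt(89) = 9.433981, (0, 2)->(2, 0): sqrt(8) = 2.828427, (2, 0)->(8, -3): sqrt(45) = 6.708204
Sum = 18.970612
Perimeter = 18.9706

18.9706


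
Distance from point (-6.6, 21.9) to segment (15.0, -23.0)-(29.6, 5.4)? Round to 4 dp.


Project P onto AB: t = 0.9412 (clamped to [0,1])
Closest point on segment: (28.7421, 3.7312)
Distance: 39.7388

39.7388


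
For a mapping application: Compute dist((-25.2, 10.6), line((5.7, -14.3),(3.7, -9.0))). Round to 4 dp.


|cross product| = 113.97
|line direction| = sqrt(32.09) = 5.6648
Distance = 113.97/sqrt(32.09) = 20.119

20.119


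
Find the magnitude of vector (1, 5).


|u| = sqrt(1^2 + 5^2) = sqrt(26) = 5.099

5.099


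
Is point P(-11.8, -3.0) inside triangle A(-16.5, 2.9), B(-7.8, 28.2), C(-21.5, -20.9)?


Cross products: AB x AP = -170.24, BC x BP = 231.04, CA x CP = -141.36
All same sign? no

No, outside


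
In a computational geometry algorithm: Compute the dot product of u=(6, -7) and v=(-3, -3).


u . v = u_x*v_x + u_y*v_y = 6*(-3) + (-7)*(-3)
= (-18) + 21 = 3

3


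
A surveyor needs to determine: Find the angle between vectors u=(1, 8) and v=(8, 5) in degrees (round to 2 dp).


u.v = 48, |u| = sqrt(65) = 8.0623, |v| = sqrt(89) = 9.434
cos(theta) = u.v/(|u||v|) = 48/sqrt(5785) = 0.631087
theta = acos(0.631087) = 50.87 degrees

50.87 degrees


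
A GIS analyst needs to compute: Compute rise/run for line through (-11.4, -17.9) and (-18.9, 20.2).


slope = (y2-y1)/(x2-x1) = (20.2-(-17.9))/((-18.9)-(-11.4)) = 38.1/(-7.5) = -5.08

-5.08


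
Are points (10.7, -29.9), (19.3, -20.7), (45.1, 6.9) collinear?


Cross product: (19.3-10.7)*(6.9-(-29.9)) - ((-20.7)-(-29.9))*(45.1-10.7)
= 0

Yes, collinear


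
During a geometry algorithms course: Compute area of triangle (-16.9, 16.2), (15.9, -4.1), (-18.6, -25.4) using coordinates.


Area = |x_A(y_B-y_C) + x_B(y_C-y_A) + x_C(y_A-y_B)|/2
= |(-359.97) + (-661.44) + (-377.58)|/2
= 1398.99/2 = 699.495

699.495


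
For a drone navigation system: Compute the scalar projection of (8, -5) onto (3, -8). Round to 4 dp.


u.v = 64, |v| = sqrt(73) = 8.544
Scalar projection = u.v / |v| = 64 / sqrt(73) = 7.4906

7.4906


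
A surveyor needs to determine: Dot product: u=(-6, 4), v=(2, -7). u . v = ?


u . v = u_x*v_x + u_y*v_y = (-6)*2 + 4*(-7)
= (-12) + (-28) = -40

-40


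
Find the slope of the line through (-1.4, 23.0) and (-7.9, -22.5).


slope = (y2-y1)/(x2-x1) = ((-22.5)-23)/((-7.9)-(-1.4)) = (-45.5)/(-6.5) = 7

7


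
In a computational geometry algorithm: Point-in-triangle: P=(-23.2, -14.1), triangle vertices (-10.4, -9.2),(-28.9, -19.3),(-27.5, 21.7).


Cross products: AB x AP = -38.63, BC x BP = -226.42, CA x CP = -479.31
All same sign? yes

Yes, inside


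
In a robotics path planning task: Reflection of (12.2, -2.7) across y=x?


Reflection over y=x: (x,y) -> (y,x)
(12.2, -2.7) -> (-2.7, 12.2)

(-2.7, 12.2)


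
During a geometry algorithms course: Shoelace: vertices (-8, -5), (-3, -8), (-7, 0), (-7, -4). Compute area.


Shoelace sum: ((-8)*(-8) - (-3)*(-5)) + ((-3)*0 - (-7)*(-8)) + ((-7)*(-4) - (-7)*0) + ((-7)*(-5) - (-8)*(-4))
= 24
Area = |24|/2 = 12

12


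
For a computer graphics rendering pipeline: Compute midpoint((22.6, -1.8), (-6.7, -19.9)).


M = ((22.6+(-6.7))/2, ((-1.8)+(-19.9))/2)
= (7.95, -10.85)

(7.95, -10.85)


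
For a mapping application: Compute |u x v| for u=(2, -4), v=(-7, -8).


|u x v| = |2*(-8) - (-4)*(-7)|
= |(-16) - 28| = 44

44


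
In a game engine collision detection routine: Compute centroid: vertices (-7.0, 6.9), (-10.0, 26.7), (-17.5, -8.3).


Centroid = ((x_A+x_B+x_C)/3, (y_A+y_B+y_C)/3)
= (((-7)+(-10)+(-17.5))/3, (6.9+26.7+(-8.3))/3)
= (-11.5, 8.4333)

(-11.5, 8.4333)


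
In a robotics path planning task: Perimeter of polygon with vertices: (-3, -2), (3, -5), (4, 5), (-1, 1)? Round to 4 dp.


Sides: (-3, -2)->(3, -5): sqrt(45) = 6.708204, (3, -5)->(4, 5): sqrt(101) = 10.049876, (4, 5)->(-1, 1): sqrt(41) = 6.403124, (-1, 1)->(-3, -2): sqrt(13) = 3.605551
Sum = 26.766755
Perimeter = 26.7668

26.7668


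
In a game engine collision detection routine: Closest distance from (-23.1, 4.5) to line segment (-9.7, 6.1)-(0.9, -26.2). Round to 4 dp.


Project P onto AB: t = 0 (clamped to [0,1])
Closest point on segment: (-9.7, 6.1)
Distance: 13.4952

13.4952


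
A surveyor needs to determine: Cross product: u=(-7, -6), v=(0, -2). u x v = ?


u x v = u_x*v_y - u_y*v_x = (-7)*(-2) - (-6)*0
= 14 - 0 = 14

14


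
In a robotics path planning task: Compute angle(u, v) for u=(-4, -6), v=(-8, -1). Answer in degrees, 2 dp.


u.v = 38, |u| = sqrt(52) = 7.2111, |v| = sqrt(65) = 8.0623
cos(theta) = u.v/(|u||v|) = 38/sqrt(3380) = 0.65362
theta = acos(0.65362) = 49.18 degrees

49.18 degrees


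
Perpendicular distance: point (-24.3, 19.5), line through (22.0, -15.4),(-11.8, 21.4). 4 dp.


|cross product| = 524.22
|line direction| = sqrt(2496.68) = 49.9668
Distance = 524.22/sqrt(2496.68) = 10.4914

10.4914


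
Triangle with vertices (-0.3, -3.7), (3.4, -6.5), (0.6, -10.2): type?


Side lengths squared: AB^2=21.53, BC^2=21.53, CA^2=43.06
Sorted: [21.53, 21.53, 43.06]
By sides: Isosceles, By angles: Right

Isosceles, Right


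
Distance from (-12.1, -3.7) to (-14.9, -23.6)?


dx=-2.8, dy=-19.9
d^2 = (-2.8)^2 + (-19.9)^2 = 403.85
d = sqrt(403.85) = 20.096

20.096


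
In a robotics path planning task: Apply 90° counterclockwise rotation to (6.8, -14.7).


90° CCW: (x,y) -> (-y, x)
(6.8,-14.7) -> (14.7, 6.8)

(14.7, 6.8)


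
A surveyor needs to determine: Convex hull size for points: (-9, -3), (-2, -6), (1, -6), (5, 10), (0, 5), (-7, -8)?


Convex hull vertices (CCW): (-9, -3), (-7, -8), (1, -6), (5, 10)
Count = 4

4


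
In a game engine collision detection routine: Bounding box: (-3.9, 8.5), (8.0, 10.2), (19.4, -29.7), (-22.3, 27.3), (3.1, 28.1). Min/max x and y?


x range: [-22.3, 19.4]
y range: [-29.7, 28.1]
Bounding box: (-22.3,-29.7) to (19.4,28.1)

(-22.3,-29.7) to (19.4,28.1)


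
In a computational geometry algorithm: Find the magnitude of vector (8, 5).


|u| = sqrt(8^2 + 5^2) = sqrt(89) = 9.434

9.434


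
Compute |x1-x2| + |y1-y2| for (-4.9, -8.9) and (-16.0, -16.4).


|(-4.9)-(-16)| + |(-8.9)-(-16.4)| = 11.1 + 7.5 = 18.6

18.6


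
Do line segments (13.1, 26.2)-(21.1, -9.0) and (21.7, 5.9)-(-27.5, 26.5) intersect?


Cross products: d1=-821.6, d2=745.44, d3=140.32, d4=-1426.72
d1*d2 < 0 and d3*d4 < 0? yes

Yes, they intersect


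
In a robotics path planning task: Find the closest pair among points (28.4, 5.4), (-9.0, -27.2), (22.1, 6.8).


d(P0,P1) = 49.6137, d(P0,P2) = 6.4537, d(P1,P2) = 46.0783
Closest: P0 and P2

Closest pair: (28.4, 5.4) and (22.1, 6.8), distance = 6.4537


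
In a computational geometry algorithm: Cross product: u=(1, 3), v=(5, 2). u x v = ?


u x v = u_x*v_y - u_y*v_x = 1*2 - 3*5
= 2 - 15 = -13

-13


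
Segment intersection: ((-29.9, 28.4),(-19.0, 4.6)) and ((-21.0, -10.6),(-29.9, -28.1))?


Cross products: d1=-502.85, d2=-100.28, d3=-213.28, d4=-615.85
d1*d2 < 0 and d3*d4 < 0? no

No, they don't intersect


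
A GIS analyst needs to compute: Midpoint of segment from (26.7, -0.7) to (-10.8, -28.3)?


M = ((26.7+(-10.8))/2, ((-0.7)+(-28.3))/2)
= (7.95, -14.5)

(7.95, -14.5)


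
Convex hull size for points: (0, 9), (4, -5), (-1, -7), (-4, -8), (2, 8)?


Convex hull vertices (CCW): (-4, -8), (-1, -7), (4, -5), (2, 8), (0, 9)
Count = 5

5


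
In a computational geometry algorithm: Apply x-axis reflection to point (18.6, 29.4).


Reflection over x-axis: (x,y) -> (x,-y)
(18.6, 29.4) -> (18.6, -29.4)

(18.6, -29.4)


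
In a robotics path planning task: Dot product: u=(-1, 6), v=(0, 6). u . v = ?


u . v = u_x*v_x + u_y*v_y = (-1)*0 + 6*6
= 0 + 36 = 36

36


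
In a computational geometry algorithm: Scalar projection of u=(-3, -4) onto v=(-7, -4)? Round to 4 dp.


u.v = 37, |v| = sqrt(65) = 8.0623
Scalar projection = u.v / |v| = 37 / sqrt(65) = 4.5893

4.5893


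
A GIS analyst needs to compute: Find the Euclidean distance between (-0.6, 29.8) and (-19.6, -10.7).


dx=-19, dy=-40.5
d^2 = (-19)^2 + (-40.5)^2 = 2001.25
d = sqrt(2001.25) = 44.7353

44.7353


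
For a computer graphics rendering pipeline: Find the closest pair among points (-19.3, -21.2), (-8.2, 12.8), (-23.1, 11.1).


d(P0,P1) = 35.766, d(P0,P2) = 32.5228, d(P1,P2) = 14.9967
Closest: P1 and P2

Closest pair: (-8.2, 12.8) and (-23.1, 11.1), distance = 14.9967


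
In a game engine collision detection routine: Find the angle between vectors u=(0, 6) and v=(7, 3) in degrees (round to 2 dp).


u.v = 18, |u| = sqrt(36) = 6, |v| = sqrt(58) = 7.6158
cos(theta) = u.v/(|u||v|) = 18/sqrt(2088) = 0.393919
theta = acos(0.393919) = 66.8 degrees

66.8 degrees


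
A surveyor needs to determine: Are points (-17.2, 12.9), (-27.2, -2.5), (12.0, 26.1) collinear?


Cross product: ((-27.2)-(-17.2))*(26.1-12.9) - ((-2.5)-12.9)*(12-(-17.2))
= 317.68

No, not collinear


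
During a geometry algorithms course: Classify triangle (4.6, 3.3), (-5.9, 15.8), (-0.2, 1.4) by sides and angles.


Side lengths squared: AB^2=266.5, BC^2=239.85, CA^2=26.65
Sorted: [26.65, 239.85, 266.5]
By sides: Scalene, By angles: Right

Scalene, Right


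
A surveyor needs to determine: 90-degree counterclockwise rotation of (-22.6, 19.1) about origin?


90° CCW: (x,y) -> (-y, x)
(-22.6,19.1) -> (-19.1, -22.6)

(-19.1, -22.6)


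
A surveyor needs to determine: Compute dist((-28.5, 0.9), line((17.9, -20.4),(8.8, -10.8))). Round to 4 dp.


|cross product| = 251.61
|line direction| = sqrt(174.97) = 13.2276
Distance = 251.61/sqrt(174.97) = 19.0216

19.0216


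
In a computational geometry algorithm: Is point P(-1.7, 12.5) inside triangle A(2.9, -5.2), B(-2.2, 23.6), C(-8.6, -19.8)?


Cross products: AB x AP = 42.21, BC x BP = 92.74, CA x CP = 270.71
All same sign? yes

Yes, inside


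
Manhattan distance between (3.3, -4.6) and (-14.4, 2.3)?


|3.3-(-14.4)| + |(-4.6)-2.3| = 17.7 + 6.9 = 24.6

24.6


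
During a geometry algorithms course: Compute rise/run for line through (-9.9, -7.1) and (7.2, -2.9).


slope = (y2-y1)/(x2-x1) = ((-2.9)-(-7.1))/(7.2-(-9.9)) = 4.2/17.1 = 0.2456

0.2456


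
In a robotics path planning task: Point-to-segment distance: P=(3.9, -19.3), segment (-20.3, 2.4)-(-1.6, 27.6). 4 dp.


Project P onto AB: t = 0 (clamped to [0,1])
Closest point on segment: (-20.3, 2.4)
Distance: 32.5043

32.5043


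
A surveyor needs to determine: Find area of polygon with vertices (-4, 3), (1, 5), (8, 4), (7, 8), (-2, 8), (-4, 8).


Shoelace sum: ((-4)*5 - 1*3) + (1*4 - 8*5) + (8*8 - 7*4) + (7*8 - (-2)*8) + ((-2)*8 - (-4)*8) + ((-4)*3 - (-4)*8)
= 85
Area = |85|/2 = 42.5

42.5


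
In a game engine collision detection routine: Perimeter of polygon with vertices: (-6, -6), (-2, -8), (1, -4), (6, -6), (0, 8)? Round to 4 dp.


Sides: (-6, -6)->(-2, -8): sqrt(20) = 4.472136, (-2, -8)->(1, -4): sqrt(25) = 5, (1, -4)->(6, -6): sqrt(29) = 5.385165, (6, -6)->(0, 8): sqrt(232) = 15.231546, (0, 8)->(-6, -6): sqrt(232) = 15.231546
Sum = 45.320393
Perimeter = 45.3204

45.3204


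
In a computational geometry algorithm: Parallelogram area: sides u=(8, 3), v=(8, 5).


|u x v| = |8*5 - 3*8|
= |40 - 24| = 16

16


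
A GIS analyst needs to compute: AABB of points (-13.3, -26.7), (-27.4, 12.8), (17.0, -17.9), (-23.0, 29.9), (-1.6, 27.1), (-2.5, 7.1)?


x range: [-27.4, 17]
y range: [-26.7, 29.9]
Bounding box: (-27.4,-26.7) to (17,29.9)

(-27.4,-26.7) to (17,29.9)


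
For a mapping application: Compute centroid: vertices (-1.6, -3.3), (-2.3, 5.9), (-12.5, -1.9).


Centroid = ((x_A+x_B+x_C)/3, (y_A+y_B+y_C)/3)
= (((-1.6)+(-2.3)+(-12.5))/3, ((-3.3)+5.9+(-1.9))/3)
= (-5.4667, 0.2333)

(-5.4667, 0.2333)


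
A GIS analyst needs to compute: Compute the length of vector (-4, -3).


|u| = sqrt((-4)^2 + (-3)^2) = sqrt(25) = 5

5


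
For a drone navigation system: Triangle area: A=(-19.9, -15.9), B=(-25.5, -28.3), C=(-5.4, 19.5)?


Area = |x_A(y_B-y_C) + x_B(y_C-y_A) + x_C(y_A-y_B)|/2
= |951.22 + (-902.7) + (-66.96)|/2
= 18.44/2 = 9.22

9.22


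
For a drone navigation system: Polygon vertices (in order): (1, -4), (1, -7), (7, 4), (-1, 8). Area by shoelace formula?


Shoelace sum: (1*(-7) - 1*(-4)) + (1*4 - 7*(-7)) + (7*8 - (-1)*4) + ((-1)*(-4) - 1*8)
= 106
Area = |106|/2 = 53

53


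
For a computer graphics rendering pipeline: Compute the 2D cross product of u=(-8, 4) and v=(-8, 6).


u x v = u_x*v_y - u_y*v_x = (-8)*6 - 4*(-8)
= (-48) - (-32) = -16

-16


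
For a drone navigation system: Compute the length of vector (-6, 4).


|u| = sqrt((-6)^2 + 4^2) = sqrt(52) = 7.2111

7.2111


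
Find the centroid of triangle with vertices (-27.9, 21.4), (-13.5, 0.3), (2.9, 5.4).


Centroid = ((x_A+x_B+x_C)/3, (y_A+y_B+y_C)/3)
= (((-27.9)+(-13.5)+2.9)/3, (21.4+0.3+5.4)/3)
= (-12.8333, 9.0333)

(-12.8333, 9.0333)


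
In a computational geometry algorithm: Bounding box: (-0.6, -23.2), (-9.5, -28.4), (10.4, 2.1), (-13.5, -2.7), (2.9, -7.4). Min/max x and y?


x range: [-13.5, 10.4]
y range: [-28.4, 2.1]
Bounding box: (-13.5,-28.4) to (10.4,2.1)

(-13.5,-28.4) to (10.4,2.1)


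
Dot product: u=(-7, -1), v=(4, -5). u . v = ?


u . v = u_x*v_x + u_y*v_y = (-7)*4 + (-1)*(-5)
= (-28) + 5 = -23

-23


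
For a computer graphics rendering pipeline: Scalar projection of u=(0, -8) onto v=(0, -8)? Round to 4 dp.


u.v = 64, |v| = sqrt(64) = 8
Scalar projection = u.v / |v| = 64 / sqrt(64) = 8

8


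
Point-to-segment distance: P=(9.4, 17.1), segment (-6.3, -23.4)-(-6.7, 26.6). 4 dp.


Project P onto AB: t = 0.8074 (clamped to [0,1])
Closest point on segment: (-6.623, 16.9718)
Distance: 16.0235

16.0235


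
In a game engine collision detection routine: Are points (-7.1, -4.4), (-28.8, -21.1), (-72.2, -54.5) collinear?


Cross product: ((-28.8)-(-7.1))*((-54.5)-(-4.4)) - ((-21.1)-(-4.4))*((-72.2)-(-7.1))
= 0

Yes, collinear


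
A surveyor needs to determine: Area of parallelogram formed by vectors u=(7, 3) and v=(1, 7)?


|u x v| = |7*7 - 3*1|
= |49 - 3| = 46

46


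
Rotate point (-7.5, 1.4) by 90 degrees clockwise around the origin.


90° CW: (x,y) -> (y, -x)
(-7.5,1.4) -> (1.4, 7.5)

(1.4, 7.5)


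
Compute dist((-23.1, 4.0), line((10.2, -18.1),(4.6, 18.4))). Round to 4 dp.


|cross product| = 1091.69
|line direction| = sqrt(1363.61) = 36.9271
Distance = 1091.69/sqrt(1363.61) = 29.5634

29.5634


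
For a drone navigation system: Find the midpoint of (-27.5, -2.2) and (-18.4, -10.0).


M = (((-27.5)+(-18.4))/2, ((-2.2)+(-10))/2)
= (-22.95, -6.1)

(-22.95, -6.1)


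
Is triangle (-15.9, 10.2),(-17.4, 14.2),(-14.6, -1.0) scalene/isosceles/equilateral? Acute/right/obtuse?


Side lengths squared: AB^2=18.25, BC^2=238.88, CA^2=127.13
Sorted: [18.25, 127.13, 238.88]
By sides: Scalene, By angles: Obtuse

Scalene, Obtuse


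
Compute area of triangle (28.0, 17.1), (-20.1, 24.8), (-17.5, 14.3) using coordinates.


Area = |x_A(y_B-y_C) + x_B(y_C-y_A) + x_C(y_A-y_B)|/2
= |294 + 56.28 + 134.75|/2
= 485.03/2 = 242.515

242.515


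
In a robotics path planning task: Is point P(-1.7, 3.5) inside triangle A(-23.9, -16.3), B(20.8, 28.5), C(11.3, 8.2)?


Cross products: AB x AP = -109.5, BC x BP = -219.25, CA x CP = -153.06
All same sign? yes

Yes, inside


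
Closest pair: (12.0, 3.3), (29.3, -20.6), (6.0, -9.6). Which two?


d(P0,P1) = 29.5042, d(P0,P2) = 14.2271, d(P1,P2) = 25.7661
Closest: P0 and P2

Closest pair: (12.0, 3.3) and (6.0, -9.6), distance = 14.2271


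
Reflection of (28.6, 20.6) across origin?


Reflection over origin: (x,y) -> (-x,-y)
(28.6, 20.6) -> (-28.6, -20.6)

(-28.6, -20.6)


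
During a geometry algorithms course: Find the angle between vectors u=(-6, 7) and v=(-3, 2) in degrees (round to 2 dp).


u.v = 32, |u| = sqrt(85) = 9.2195, |v| = sqrt(13) = 3.6056
cos(theta) = u.v/(|u||v|) = 32/sqrt(1105) = 0.962651
theta = acos(0.962651) = 15.71 degrees

15.71 degrees


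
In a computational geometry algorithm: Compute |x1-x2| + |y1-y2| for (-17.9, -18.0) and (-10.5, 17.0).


|(-17.9)-(-10.5)| + |(-18)-17| = 7.4 + 35 = 42.4

42.4


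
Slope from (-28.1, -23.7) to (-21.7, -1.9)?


slope = (y2-y1)/(x2-x1) = ((-1.9)-(-23.7))/((-21.7)-(-28.1)) = 21.8/6.4 = 3.4062

3.4062


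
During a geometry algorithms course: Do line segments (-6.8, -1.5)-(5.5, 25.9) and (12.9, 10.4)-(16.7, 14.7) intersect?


Cross products: d1=39.49, d2=90.72, d3=-393.41, d4=-444.64
d1*d2 < 0 and d3*d4 < 0? no

No, they don't intersect


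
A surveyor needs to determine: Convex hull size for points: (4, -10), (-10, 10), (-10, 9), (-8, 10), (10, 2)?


Convex hull vertices (CCW): (-10, 9), (4, -10), (10, 2), (-8, 10), (-10, 10)
Count = 5

5


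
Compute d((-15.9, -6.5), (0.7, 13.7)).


dx=16.6, dy=20.2
d^2 = 16.6^2 + 20.2^2 = 683.6
d = sqrt(683.6) = 26.1457

26.1457


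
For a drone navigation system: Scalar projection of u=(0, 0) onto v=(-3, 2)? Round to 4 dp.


u.v = 0, |v| = sqrt(13) = 3.6056
Scalar projection = u.v / |v| = 0 / sqrt(13) = 0

0


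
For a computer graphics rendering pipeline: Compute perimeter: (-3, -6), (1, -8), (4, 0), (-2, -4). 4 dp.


Sides: (-3, -6)->(1, -8): sqrt(20) = 4.472136, (1, -8)->(4, 0): sqrt(73) = 8.544004, (4, 0)->(-2, -4): sqrt(52) = 7.211103, (-2, -4)->(-3, -6): sqrt(5) = 2.236068
Sum = 22.463311
Perimeter = 22.4633

22.4633


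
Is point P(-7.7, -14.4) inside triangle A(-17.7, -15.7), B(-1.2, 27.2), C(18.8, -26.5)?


Cross products: AB x AP = -407.55, BC x BP = -1181.05, CA x CP = -155.45
All same sign? yes

Yes, inside


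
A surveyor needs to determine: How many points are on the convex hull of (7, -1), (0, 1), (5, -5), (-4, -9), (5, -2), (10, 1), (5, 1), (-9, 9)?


Convex hull vertices (CCW): (-9, 9), (-4, -9), (5, -5), (10, 1)
Count = 4

4


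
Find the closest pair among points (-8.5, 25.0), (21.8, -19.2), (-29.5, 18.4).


d(P0,P1) = 53.5885, d(P0,P2) = 22.0127, d(P1,P2) = 63.6039
Closest: P0 and P2

Closest pair: (-8.5, 25.0) and (-29.5, 18.4), distance = 22.0127


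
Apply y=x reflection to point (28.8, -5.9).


Reflection over y=x: (x,y) -> (y,x)
(28.8, -5.9) -> (-5.9, 28.8)

(-5.9, 28.8)


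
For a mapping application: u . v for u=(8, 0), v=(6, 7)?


u . v = u_x*v_x + u_y*v_y = 8*6 + 0*7
= 48 + 0 = 48

48


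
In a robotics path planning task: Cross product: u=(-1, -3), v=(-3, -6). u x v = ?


u x v = u_x*v_y - u_y*v_x = (-1)*(-6) - (-3)*(-3)
= 6 - 9 = -3

-3


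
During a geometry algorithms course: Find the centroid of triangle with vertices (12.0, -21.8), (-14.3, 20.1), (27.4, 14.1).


Centroid = ((x_A+x_B+x_C)/3, (y_A+y_B+y_C)/3)
= ((12+(-14.3)+27.4)/3, ((-21.8)+20.1+14.1)/3)
= (8.3667, 4.1333)

(8.3667, 4.1333)


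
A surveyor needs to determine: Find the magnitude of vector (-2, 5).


|u| = sqrt((-2)^2 + 5^2) = sqrt(29) = 5.3852

5.3852


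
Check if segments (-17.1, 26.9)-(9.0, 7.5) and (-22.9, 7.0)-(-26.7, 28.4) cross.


Cross products: d1=-199.74, d2=-684.56, d3=-631.91, d4=-147.09
d1*d2 < 0 and d3*d4 < 0? no

No, they don't intersect


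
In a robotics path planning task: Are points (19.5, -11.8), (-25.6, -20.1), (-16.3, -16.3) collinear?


Cross product: ((-25.6)-19.5)*((-16.3)-(-11.8)) - ((-20.1)-(-11.8))*((-16.3)-19.5)
= -94.19

No, not collinear


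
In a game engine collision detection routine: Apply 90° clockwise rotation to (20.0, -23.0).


90° CW: (x,y) -> (y, -x)
(20,-23) -> (-23, -20)

(-23, -20)


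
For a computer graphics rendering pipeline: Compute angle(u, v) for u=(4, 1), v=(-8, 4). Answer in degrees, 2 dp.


u.v = -28, |u| = sqrt(17) = 4.1231, |v| = sqrt(80) = 8.9443
cos(theta) = u.v/(|u||v|) = -28/sqrt(1360) = -0.759257
theta = acos(-0.759257) = 139.4 degrees

139.4 degrees


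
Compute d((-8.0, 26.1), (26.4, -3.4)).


dx=34.4, dy=-29.5
d^2 = 34.4^2 + (-29.5)^2 = 2053.61
d = sqrt(2053.61) = 45.3168

45.3168


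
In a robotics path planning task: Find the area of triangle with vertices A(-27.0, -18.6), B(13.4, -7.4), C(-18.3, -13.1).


Area = |x_A(y_B-y_C) + x_B(y_C-y_A) + x_C(y_A-y_B)|/2
= |(-153.9) + 73.7 + 204.96|/2
= 124.76/2 = 62.38

62.38


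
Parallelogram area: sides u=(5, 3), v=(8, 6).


|u x v| = |5*6 - 3*8|
= |30 - 24| = 6

6


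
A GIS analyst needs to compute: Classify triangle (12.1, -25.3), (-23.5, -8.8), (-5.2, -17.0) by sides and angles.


Side lengths squared: AB^2=1539.61, BC^2=402.13, CA^2=368.18
Sorted: [368.18, 402.13, 1539.61]
By sides: Scalene, By angles: Obtuse

Scalene, Obtuse


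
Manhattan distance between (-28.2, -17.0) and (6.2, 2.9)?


|(-28.2)-6.2| + |(-17)-2.9| = 34.4 + 19.9 = 54.3

54.3


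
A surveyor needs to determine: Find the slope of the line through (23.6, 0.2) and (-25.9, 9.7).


slope = (y2-y1)/(x2-x1) = (9.7-0.2)/((-25.9)-23.6) = 9.5/(-49.5) = -0.1919

-0.1919


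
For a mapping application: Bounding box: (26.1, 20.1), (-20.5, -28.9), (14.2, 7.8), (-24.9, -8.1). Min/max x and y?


x range: [-24.9, 26.1]
y range: [-28.9, 20.1]
Bounding box: (-24.9,-28.9) to (26.1,20.1)

(-24.9,-28.9) to (26.1,20.1)


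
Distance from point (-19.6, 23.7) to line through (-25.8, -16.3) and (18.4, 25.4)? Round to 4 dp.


|cross product| = 1509.46
|line direction| = sqrt(3692.53) = 60.7662
Distance = 1509.46/sqrt(3692.53) = 24.8405

24.8405


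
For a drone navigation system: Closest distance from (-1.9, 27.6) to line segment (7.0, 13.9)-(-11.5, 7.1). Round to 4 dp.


Project P onto AB: t = 0.184 (clamped to [0,1])
Closest point on segment: (3.5956, 12.6487)
Distance: 15.9294

15.9294


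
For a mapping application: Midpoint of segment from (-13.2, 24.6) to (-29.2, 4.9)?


M = (((-13.2)+(-29.2))/2, (24.6+4.9)/2)
= (-21.2, 14.75)

(-21.2, 14.75)


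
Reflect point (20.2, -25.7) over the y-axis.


Reflection over y-axis: (x,y) -> (-x,y)
(20.2, -25.7) -> (-20.2, -25.7)

(-20.2, -25.7)


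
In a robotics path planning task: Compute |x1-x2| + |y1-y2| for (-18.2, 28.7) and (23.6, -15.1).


|(-18.2)-23.6| + |28.7-(-15.1)| = 41.8 + 43.8 = 85.6

85.6


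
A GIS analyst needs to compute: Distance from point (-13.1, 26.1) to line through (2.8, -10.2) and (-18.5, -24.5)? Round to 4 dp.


|cross product| = 1000.56
|line direction| = sqrt(658.18) = 25.655
Distance = 1000.56/sqrt(658.18) = 39.0006

39.0006


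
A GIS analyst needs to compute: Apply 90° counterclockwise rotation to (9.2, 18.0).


90° CCW: (x,y) -> (-y, x)
(9.2,18) -> (-18, 9.2)

(-18, 9.2)


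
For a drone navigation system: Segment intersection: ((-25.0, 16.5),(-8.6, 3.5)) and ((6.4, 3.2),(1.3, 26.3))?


Cross products: d1=657.51, d2=344.97, d3=190.08, d4=502.62
d1*d2 < 0 and d3*d4 < 0? no

No, they don't intersect


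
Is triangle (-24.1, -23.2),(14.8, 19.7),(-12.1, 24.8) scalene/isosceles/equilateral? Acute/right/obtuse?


Side lengths squared: AB^2=3353.62, BC^2=749.62, CA^2=2448
Sorted: [749.62, 2448, 3353.62]
By sides: Scalene, By angles: Obtuse

Scalene, Obtuse


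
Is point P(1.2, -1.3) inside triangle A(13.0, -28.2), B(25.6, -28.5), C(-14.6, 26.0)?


Cross products: AB x AP = 335.4, BC x BP = 236.36, CA x CP = 102.88
All same sign? yes

Yes, inside


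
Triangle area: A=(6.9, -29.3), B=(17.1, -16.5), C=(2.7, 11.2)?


Area = |x_A(y_B-y_C) + x_B(y_C-y_A) + x_C(y_A-y_B)|/2
= |(-191.13) + 692.55 + (-34.56)|/2
= 466.86/2 = 233.43

233.43


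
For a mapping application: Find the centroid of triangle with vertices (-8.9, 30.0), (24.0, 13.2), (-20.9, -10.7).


Centroid = ((x_A+x_B+x_C)/3, (y_A+y_B+y_C)/3)
= (((-8.9)+24+(-20.9))/3, (30+13.2+(-10.7))/3)
= (-1.9333, 10.8333)

(-1.9333, 10.8333)


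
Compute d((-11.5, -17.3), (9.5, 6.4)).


dx=21, dy=23.7
d^2 = 21^2 + 23.7^2 = 1002.69
d = sqrt(1002.69) = 31.6653

31.6653


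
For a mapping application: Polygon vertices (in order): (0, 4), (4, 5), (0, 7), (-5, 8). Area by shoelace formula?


Shoelace sum: (0*5 - 4*4) + (4*7 - 0*5) + (0*8 - (-5)*7) + ((-5)*4 - 0*8)
= 27
Area = |27|/2 = 13.5

13.5


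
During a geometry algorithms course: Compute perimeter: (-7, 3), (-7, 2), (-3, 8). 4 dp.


Sides: (-7, 3)->(-7, 2): sqrt(1) = 1, (-7, 2)->(-3, 8): sqrt(52) = 7.211103, (-3, 8)->(-7, 3): sqrt(41) = 6.403124
Sum = 14.614227
Perimeter = 14.6142

14.6142


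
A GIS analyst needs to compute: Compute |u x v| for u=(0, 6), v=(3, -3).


|u x v| = |0*(-3) - 6*3|
= |0 - 18| = 18

18


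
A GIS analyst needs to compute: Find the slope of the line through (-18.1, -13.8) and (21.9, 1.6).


slope = (y2-y1)/(x2-x1) = (1.6-(-13.8))/(21.9-(-18.1)) = 15.4/40 = 0.385

0.385


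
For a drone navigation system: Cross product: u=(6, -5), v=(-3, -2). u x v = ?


u x v = u_x*v_y - u_y*v_x = 6*(-2) - (-5)*(-3)
= (-12) - 15 = -27

-27


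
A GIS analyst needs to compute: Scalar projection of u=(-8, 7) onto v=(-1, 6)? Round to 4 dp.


u.v = 50, |v| = sqrt(37) = 6.0828
Scalar projection = u.v / |v| = 50 / sqrt(37) = 8.2199

8.2199


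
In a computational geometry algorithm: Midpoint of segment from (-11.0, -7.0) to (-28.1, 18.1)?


M = (((-11)+(-28.1))/2, ((-7)+18.1)/2)
= (-19.55, 5.55)

(-19.55, 5.55)


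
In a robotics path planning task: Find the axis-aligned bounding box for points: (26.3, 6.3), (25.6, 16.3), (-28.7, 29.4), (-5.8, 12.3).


x range: [-28.7, 26.3]
y range: [6.3, 29.4]
Bounding box: (-28.7,6.3) to (26.3,29.4)

(-28.7,6.3) to (26.3,29.4)


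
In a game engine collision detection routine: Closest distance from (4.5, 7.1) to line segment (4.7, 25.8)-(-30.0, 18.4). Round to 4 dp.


Project P onto AB: t = 0.1154 (clamped to [0,1])
Closest point on segment: (0.6943, 24.9458)
Distance: 18.247

18.247


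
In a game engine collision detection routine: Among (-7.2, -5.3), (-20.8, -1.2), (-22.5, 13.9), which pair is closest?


d(P0,P1) = 14.2046, d(P0,P2) = 24.5506, d(P1,P2) = 15.1954
Closest: P0 and P1

Closest pair: (-7.2, -5.3) and (-20.8, -1.2), distance = 14.2046


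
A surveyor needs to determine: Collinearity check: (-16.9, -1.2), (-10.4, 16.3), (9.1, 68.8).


Cross product: ((-10.4)-(-16.9))*(68.8-(-1.2)) - (16.3-(-1.2))*(9.1-(-16.9))
= 0

Yes, collinear


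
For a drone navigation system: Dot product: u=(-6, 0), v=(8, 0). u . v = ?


u . v = u_x*v_x + u_y*v_y = (-6)*8 + 0*0
= (-48) + 0 = -48

-48


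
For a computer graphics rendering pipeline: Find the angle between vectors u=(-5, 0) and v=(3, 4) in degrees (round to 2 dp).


u.v = -15, |u| = sqrt(25) = 5, |v| = sqrt(25) = 5
cos(theta) = u.v/(|u||v|) = -15/sqrt(625) = -0.6
theta = acos(-0.6) = 126.87 degrees

126.87 degrees


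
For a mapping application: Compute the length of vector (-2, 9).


|u| = sqrt((-2)^2 + 9^2) = sqrt(85) = 9.2195

9.2195


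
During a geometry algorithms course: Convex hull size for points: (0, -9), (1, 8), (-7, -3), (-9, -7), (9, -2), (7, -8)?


Convex hull vertices (CCW): (-9, -7), (0, -9), (7, -8), (9, -2), (1, 8), (-7, -3)
Count = 6

6


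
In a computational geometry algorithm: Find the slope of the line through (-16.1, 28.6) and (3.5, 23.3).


slope = (y2-y1)/(x2-x1) = (23.3-28.6)/(3.5-(-16.1)) = (-5.3)/19.6 = -0.2704

-0.2704


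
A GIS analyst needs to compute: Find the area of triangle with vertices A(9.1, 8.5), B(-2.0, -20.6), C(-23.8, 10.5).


Area = |x_A(y_B-y_C) + x_B(y_C-y_A) + x_C(y_A-y_B)|/2
= |(-283.01) + (-4) + (-692.58)|/2
= 979.59/2 = 489.795

489.795


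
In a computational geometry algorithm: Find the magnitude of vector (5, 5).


|u| = sqrt(5^2 + 5^2) = sqrt(50) = 7.0711

7.0711


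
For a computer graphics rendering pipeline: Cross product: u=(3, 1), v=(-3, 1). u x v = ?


u x v = u_x*v_y - u_y*v_x = 3*1 - 1*(-3)
= 3 - (-3) = 6

6


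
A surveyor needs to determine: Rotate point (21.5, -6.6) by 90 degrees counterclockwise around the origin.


90° CCW: (x,y) -> (-y, x)
(21.5,-6.6) -> (6.6, 21.5)

(6.6, 21.5)


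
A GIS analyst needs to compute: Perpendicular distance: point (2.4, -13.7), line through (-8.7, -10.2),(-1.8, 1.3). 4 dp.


|cross product| = 151.8
|line direction| = sqrt(179.86) = 13.4112
Distance = 151.8/sqrt(179.86) = 11.3189

11.3189


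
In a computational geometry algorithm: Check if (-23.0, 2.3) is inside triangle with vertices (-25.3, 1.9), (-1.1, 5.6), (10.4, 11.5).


Cross products: AB x AP = 1.17, BC x BP = 91.26, CA x CP = 7.8
All same sign? yes

Yes, inside


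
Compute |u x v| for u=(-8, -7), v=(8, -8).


|u x v| = |(-8)*(-8) - (-7)*8|
= |64 - (-56)| = 120

120


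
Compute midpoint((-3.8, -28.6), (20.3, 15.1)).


M = (((-3.8)+20.3)/2, ((-28.6)+15.1)/2)
= (8.25, -6.75)

(8.25, -6.75)


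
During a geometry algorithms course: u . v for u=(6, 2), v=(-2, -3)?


u . v = u_x*v_x + u_y*v_y = 6*(-2) + 2*(-3)
= (-12) + (-6) = -18

-18


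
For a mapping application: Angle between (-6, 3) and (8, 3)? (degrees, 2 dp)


u.v = -39, |u| = sqrt(45) = 6.7082, |v| = sqrt(73) = 8.544
cos(theta) = u.v/(|u||v|) = -39/sqrt(3285) = -0.680451
theta = acos(-0.680451) = 132.88 degrees

132.88 degrees


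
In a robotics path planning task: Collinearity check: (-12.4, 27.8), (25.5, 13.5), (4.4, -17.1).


Cross product: (25.5-(-12.4))*((-17.1)-27.8) - (13.5-27.8)*(4.4-(-12.4))
= -1461.47

No, not collinear


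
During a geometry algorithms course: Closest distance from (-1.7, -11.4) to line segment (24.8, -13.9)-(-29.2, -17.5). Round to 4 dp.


Project P onto AB: t = 0.4855 (clamped to [0,1])
Closest point on segment: (-1.4168, -15.6478)
Distance: 4.2572

4.2572


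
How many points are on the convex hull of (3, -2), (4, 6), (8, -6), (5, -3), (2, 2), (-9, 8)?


Convex hull vertices (CCW): (-9, 8), (3, -2), (8, -6), (4, 6)
Count = 4

4


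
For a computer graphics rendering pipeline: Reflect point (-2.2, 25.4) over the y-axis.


Reflection over y-axis: (x,y) -> (-x,y)
(-2.2, 25.4) -> (2.2, 25.4)

(2.2, 25.4)


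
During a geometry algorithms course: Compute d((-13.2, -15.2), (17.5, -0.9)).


dx=30.7, dy=14.3
d^2 = 30.7^2 + 14.3^2 = 1146.98
d = sqrt(1146.98) = 33.8671

33.8671


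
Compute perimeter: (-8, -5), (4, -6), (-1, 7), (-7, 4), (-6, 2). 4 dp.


Sides: (-8, -5)->(4, -6): sqrt(145) = 12.041595, (4, -6)->(-1, 7): sqrt(194) = 13.928388, (-1, 7)->(-7, 4): sqrt(45) = 6.708204, (-7, 4)->(-6, 2): sqrt(5) = 2.236068, (-6, 2)->(-8, -5): sqrt(53) = 7.28011
Sum = 42.194365
Perimeter = 42.1944

42.1944


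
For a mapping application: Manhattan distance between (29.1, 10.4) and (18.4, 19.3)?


|29.1-18.4| + |10.4-19.3| = 10.7 + 8.9 = 19.6

19.6


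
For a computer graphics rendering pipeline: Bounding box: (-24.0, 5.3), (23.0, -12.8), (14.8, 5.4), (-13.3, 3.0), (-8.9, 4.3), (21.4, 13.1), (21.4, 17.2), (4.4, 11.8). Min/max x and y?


x range: [-24, 23]
y range: [-12.8, 17.2]
Bounding box: (-24,-12.8) to (23,17.2)

(-24,-12.8) to (23,17.2)
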